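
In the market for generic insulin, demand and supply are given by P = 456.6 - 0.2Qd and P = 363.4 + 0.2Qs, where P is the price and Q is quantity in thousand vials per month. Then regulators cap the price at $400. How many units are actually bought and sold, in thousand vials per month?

183

Rearranging demand gives Qd = 2283 - 5P; rearranging supply gives Qs = 5P - 1817. Without the control the market clears where 2283 - 5P = 5P - 1817, i.e. P* = 410 and Q* = 233.
Since 400 < 410, the ceiling is binding.
At P = 400: Qd = 2283 - 5·400 = 283 and Qs = 5·400 - 1817 = 183.
The quantity actually transacted is the short side, supply: 183.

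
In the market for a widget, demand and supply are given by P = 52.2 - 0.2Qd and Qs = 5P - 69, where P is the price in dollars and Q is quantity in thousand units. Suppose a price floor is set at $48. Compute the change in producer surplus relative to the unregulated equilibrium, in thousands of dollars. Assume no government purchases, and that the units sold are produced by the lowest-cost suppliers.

-247.5

Rearranging demand gives Qd = 261 - 5P. Equilibrium: 261 - 5P = 5P - 69, so 330 = 10P and P* = 33, Q* = 96.
Because the floor (48) lies above the market-clearing price, it is binding.
At P = 48: Qd = 261 - 5·48 = 21 and Qs = 5·48 - 69 = 171.
Producer surplus without the control is ½ · (33 - 13.8) · 96 = 921.6.
With the floor, 21 units are sold at 48. The supply price at Q = 21 is 18, so PS = ½ · [(48 - 13.8) + (48 - 18)] · 21 = 674.1.
Change in producer surplus = 674.1 - 921.6 = -247.5.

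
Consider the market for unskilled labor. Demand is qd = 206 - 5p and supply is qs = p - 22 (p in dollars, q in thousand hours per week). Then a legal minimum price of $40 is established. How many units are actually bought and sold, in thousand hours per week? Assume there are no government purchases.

Equilibrium: 206 - 5p = p - 22, so 228 = 6p and p* = 38, q* = 16.
Because the floor (40) lies above the market-clearing price, it is binding.
At p = 40: qd = 206 - 5·40 = 6 and qs = 40 - 22 = 18.
The quantity actually transacted is the short side, demand: 6.

6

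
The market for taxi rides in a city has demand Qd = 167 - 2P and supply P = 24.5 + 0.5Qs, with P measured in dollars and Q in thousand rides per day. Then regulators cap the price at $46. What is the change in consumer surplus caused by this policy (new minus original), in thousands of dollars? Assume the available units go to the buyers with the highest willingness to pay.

280

Rearranging supply gives Qs = 2P - 49. Without the control the market clears where 167 - 2P = 2P - 49, i.e. P* = 54 and Q* = 59.
The ceiling of 46 is below the equilibrium price 54, so it binds.
At P = 46: Qd = 167 - 2·46 = 75 and Qs = 2·46 - 49 = 43.
Consumer surplus without the control is ½ · (83.5 - 54) · 59 = 870.25.
With the ceiling, 43 units are sold at 46 (assume they go to the highest-value buyers). The demand price at Q = 43 is 62, so CS = ½ · [(83.5 - 46) + (62 - 46)] · 43 = 1150.25.
Change in consumer surplus = 1150.25 - 870.25 = 280.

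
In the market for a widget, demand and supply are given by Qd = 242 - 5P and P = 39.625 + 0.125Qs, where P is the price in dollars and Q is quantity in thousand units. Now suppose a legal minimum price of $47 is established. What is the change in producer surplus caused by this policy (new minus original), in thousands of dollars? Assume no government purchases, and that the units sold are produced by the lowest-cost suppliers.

3

Rearranging supply gives Qs = 8P - 317. Without the control the market clears where 242 - 5P = 8P - 317, i.e. P* = 43 and Q* = 27.
The floor of 47 is above the equilibrium price 43, so it binds.
At P = 47: Qd = 242 - 5·47 = 7 and Qs = 8·47 - 317 = 59.
Producer surplus without the control is ½ · (43 - 39.625) · 27 = 45.5625.
With the floor, 7 units are sold at 47. The supply price at Q = 7 is 40.5, so PS = ½ · [(47 - 39.625) + (47 - 40.5)] · 7 = 48.5625.
Change in producer surplus = 48.5625 - 45.5625 = 3.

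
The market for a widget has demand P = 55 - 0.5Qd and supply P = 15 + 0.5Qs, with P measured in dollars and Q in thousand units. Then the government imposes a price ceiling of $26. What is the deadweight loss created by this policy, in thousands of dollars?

162

Rearranging demand gives Qd = 110 - 2P; rearranging supply gives Qs = 2P - 30. In a free market, 110 - 2P = 2P - 30 gives the equilibrium P* = 35, Q* = 40.
Since 26 < 35, the ceiling is binding.
At P = 26: Qd = 110 - 2·26 = 58 and Qs = 2·26 - 30 = 22.
Quantity traded falls to 22. At Q = 22 the demand price is (110 - 22)/2 = 44 and the supply price is (30 + 22)/2 = 26.
Deadweight loss = ½ · (44 - 26) · (40 - 22) = ½ · 18 · 18 = 162.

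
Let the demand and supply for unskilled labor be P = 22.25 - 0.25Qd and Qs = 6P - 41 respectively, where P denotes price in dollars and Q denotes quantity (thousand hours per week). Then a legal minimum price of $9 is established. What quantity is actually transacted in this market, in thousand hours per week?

Rearranging demand gives Qd = 89 - 4P. Setting quantity demanded equal to quantity supplied, 89 - 4P = 6P - 41, gives P* = 13 and Q* = 37.
Since 9 is below P* = 13, the floor does not bind and the free-market outcome prevails.

37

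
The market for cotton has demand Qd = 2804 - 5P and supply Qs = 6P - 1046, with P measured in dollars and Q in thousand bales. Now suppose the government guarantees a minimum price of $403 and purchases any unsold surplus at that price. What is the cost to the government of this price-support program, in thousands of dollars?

Setting quantity demanded equal to quantity supplied, 2804 - 5P = 6P - 1046, gives P* = 350 and Q* = 1054.
Since 403 > 350, the floor is binding.
At P = 403: Qd = 2804 - 5·403 = 789 and Qs = 6·403 - 1046 = 1372.
Surplus = Qs - Qd = 583.
Government expenditure = surplus × support price = 583 × 403 = 234949.

234949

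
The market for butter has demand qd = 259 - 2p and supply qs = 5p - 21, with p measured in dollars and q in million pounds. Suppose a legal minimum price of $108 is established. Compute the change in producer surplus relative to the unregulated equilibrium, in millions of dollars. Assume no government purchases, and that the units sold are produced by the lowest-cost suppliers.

1074.4

Equilibrium: 259 - 2p = 5p - 21, so 280 = 7p and p* = 40, q* = 179.
Since 108 > 40, the floor is binding.
At p = 108: qd = 259 - 2·108 = 43 and qs = 5·108 - 21 = 519.
Producer surplus without the control is ½ · (40 - 4.2) · 179 = 3204.1.
With the floor, 43 units are sold at 108. The supply price at q = 43 is 12.8, so PS = ½ · [(108 - 4.2) + (108 - 12.8)] · 43 = 4278.5.
Change in producer surplus = 4278.5 - 3204.1 = 1074.4.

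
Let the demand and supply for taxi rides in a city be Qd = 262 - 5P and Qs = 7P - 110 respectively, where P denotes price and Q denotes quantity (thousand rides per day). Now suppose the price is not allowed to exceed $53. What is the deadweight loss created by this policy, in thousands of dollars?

0

Equilibrium: 262 - 5P = 7P - 110, so 372 = 12P and P* = 31, Q* = 107.
Since 53 is above P* = 31, the ceiling does not bind and the free-market outcome prevails.
Since the control does not bind, no trades are prevented and deadweight loss is zero.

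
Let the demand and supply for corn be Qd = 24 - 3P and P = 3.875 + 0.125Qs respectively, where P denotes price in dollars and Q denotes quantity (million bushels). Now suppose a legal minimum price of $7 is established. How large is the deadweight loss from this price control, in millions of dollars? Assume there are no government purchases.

8.25

Rearranging supply gives Qs = 8P - 31. Equilibrium: 24 - 3P = 8P - 31, so 55 = 11P and P* = 5, Q* = 9.
Since 7 > 5, the floor is binding.
At P = 7: Qd = 24 - 3·7 = 3 and Qs = 8·7 - 31 = 25.
Quantity traded falls to 3. At Q = 3 the demand price is (24 - 3)/3 = 7 and the supply price is (31 + 3)/8 = 4.25.
Deadweight loss = ½ · (7 - 4.25) · (9 - 3) = ½ · 2.75 · 6 = 8.25.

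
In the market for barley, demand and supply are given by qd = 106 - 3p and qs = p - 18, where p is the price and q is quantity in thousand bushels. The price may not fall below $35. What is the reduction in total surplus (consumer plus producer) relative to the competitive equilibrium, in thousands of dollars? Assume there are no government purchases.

Equilibrium: 106 - 3p = p - 18, so 124 = 4p and p* = 31, q* = 13.
Since 35 > 31, the floor is binding.
At p = 35: qd = 106 - 3·35 = 1 and qs = 35 - 18 = 17.
Quantity traded falls to 1. At q = 1 the demand price is (106 - 1)/3 = 35 and the supply price is 18 + 1 = 19.
Deadweight loss = ½ · (35 - 19) · (13 - 1) = ½ · 16 · 12 = 96.

96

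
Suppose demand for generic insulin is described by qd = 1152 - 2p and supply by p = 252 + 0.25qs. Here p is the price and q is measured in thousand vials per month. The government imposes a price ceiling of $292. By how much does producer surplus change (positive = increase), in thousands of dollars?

Rearranging supply gives qs = 4p - 1008. Without the control the market clears where 1152 - 2p = 4p - 1008, i.e. p* = 360 and q* = 432.
Because the ceiling (292) lies below the market-clearing price, it is binding.
At p = 292: qd = 1152 - 2·292 = 568 and qs = 4·292 - 1008 = 160.
Producer surplus without the control is ½ · (360 - 252) · 432 = 23328.
With the ceiling, producers sell 160 units at 292, so PS = ½ · (292 - 252) · 160 = 3200.
Change in producer surplus = 3200 - 23328 = -20128.

-20128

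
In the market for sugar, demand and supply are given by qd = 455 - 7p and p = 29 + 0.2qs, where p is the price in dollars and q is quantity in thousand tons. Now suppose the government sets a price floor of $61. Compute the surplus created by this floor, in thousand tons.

132

Rearranging supply gives qs = 5p - 145. In a free market, 455 - 7p = 5p - 145 gives the equilibrium p* = 50, q* = 105.
Because the floor (61) lies above the market-clearing price, it is binding.
At p = 61: qd = 455 - 7·61 = 28 and qs = 5·61 - 145 = 160.
Surplus = qs - qd = 160 - 28 = 132.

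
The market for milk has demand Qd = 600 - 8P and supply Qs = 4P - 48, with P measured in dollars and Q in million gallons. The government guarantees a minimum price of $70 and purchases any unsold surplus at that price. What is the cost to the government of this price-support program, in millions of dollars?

In a free market, 600 - 8P = 4P - 48 gives the equilibrium P* = 54, Q* = 168.
Because the floor (70) lies above the market-clearing price, it is binding.
At P = 70: Qd = 600 - 8·70 = 40 and Qs = 4·70 - 48 = 232.
Surplus = Qs - Qd = 192.
Government expenditure = surplus × support price = 192 × 70 = 13440.

13440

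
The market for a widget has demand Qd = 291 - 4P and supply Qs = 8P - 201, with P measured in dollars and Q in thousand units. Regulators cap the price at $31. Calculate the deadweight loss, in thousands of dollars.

Equilibrium: 291 - 4P = 8P - 201, so 492 = 12P and P* = 41, Q* = 127.
Because the ceiling (31) lies below the market-clearing price, it is binding.
At P = 31: Qd = 291 - 4·31 = 167 and Qs = 8·31 - 201 = 47.
Quantity traded falls to 47. At Q = 47 the demand price is (291 - 47)/4 = 61 and the supply price is (201 + 47)/8 = 31.
Deadweight loss = ½ · (61 - 31) · (127 - 47) = ½ · 30 · 80 = 1200.

1200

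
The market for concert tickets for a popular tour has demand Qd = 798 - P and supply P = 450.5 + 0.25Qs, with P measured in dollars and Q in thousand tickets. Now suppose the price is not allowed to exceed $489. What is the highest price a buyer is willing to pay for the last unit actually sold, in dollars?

Rearranging supply gives Qs = 4P - 1802. In a free market, 798 - P = 4P - 1802 gives the equilibrium P* = 520, Q* = 278.
The ceiling of 489 is below the equilibrium price 520, so it binds.
At P = 489: Qd = 798 - 489 = 309 and Qs = 4·489 - 1802 = 154.
Only 154 units reach the market. On the demand curve, the marginal buyer's willingness to pay at Q = 154 is (798 - 154) = 644.

644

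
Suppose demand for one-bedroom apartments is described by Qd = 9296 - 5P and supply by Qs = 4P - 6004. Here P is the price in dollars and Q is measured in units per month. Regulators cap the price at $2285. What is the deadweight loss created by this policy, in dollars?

Without the control the market clears where 9296 - 5P = 4P - 6004, i.e. P* = 1700 and Q* = 796.
Since 2285 is above P* = 1700, the ceiling does not bind and the free-market outcome prevails.
Since the control does not bind, no trades are prevented and deadweight loss is zero.

0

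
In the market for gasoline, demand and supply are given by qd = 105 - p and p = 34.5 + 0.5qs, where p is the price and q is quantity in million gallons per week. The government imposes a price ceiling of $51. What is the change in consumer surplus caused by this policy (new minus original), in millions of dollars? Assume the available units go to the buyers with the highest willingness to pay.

Rearranging supply gives qs = 2p - 69. Equilibrium: 105 - p = 2p - 69, so 174 = 3p and p* = 58, q* = 47.
Since 51 < 58, the ceiling is binding.
At p = 51: qd = 105 - 51 = 54 and qs = 2·51 - 69 = 33.
Consumer surplus without the control is ½ · (105 - 58) · 47 = 1104.5.
With the ceiling, 33 units are sold at 51 (assume they go to the highest-value buyers). The demand price at q = 33 is 72, so CS = ½ · [(105 - 51) + (72 - 51)] · 33 = 1237.5.
Change in consumer surplus = 1237.5 - 1104.5 = 133.

133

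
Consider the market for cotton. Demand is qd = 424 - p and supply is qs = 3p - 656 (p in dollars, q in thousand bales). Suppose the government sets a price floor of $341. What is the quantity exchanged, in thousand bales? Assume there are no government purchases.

Setting quantity demanded equal to quantity supplied, 424 - p = 3p - 656, gives p* = 270 and q* = 154.
Because the floor (341) lies above the market-clearing price, it is binding.
At p = 341: qd = 424 - 341 = 83 and qs = 3·341 - 656 = 367.
The quantity actually transacted is the short side, demand: 83.

83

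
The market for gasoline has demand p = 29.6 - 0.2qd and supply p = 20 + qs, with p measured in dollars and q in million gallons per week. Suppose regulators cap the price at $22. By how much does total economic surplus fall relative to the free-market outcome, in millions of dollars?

21.6

Rearranging demand gives qd = 148 - 5p; rearranging supply gives qs = p - 20. Equilibrium: 148 - 5p = p - 20, so 168 = 6p and p* = 28, q* = 8.
Because the ceiling (22) lies below the market-clearing price, it is binding.
At p = 22: qd = 148 - 5·22 = 38 and qs = 22 - 20 = 2.
Quantity traded falls to 2. At q = 2 the demand price is (148 - 2)/5 = 29.2 and the supply price is 20 + 2 = 22.
Deadweight loss = ½ · (29.2 - 22) · (8 - 2) = ½ · 7.2 · 6 = 21.6.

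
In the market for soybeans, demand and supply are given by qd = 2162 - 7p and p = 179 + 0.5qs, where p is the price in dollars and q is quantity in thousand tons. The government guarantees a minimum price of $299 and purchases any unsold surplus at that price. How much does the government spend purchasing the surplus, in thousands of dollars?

51129

Rearranging supply gives qs = 2p - 358. Equilibrium: 2162 - 7p = 2p - 358, so 2520 = 9p and p* = 280, q* = 202.
Because the floor (299) lies above the market-clearing price, it is binding.
At p = 299: qd = 2162 - 7·299 = 69 and qs = 2·299 - 358 = 240.
Surplus = qs - qd = 171.
Government expenditure = surplus × support price = 171 × 299 = 51129.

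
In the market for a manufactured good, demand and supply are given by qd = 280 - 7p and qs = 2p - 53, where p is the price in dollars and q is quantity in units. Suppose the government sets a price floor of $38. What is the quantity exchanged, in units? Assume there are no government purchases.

In a free market, 280 - 7p = 2p - 53 gives the equilibrium p* = 37, q* = 21.
Since 38 > 37, the floor is binding.
At p = 38: qd = 280 - 7·38 = 14 and qs = 2·38 - 53 = 23.
The quantity actually transacted is the short side, demand: 14.

14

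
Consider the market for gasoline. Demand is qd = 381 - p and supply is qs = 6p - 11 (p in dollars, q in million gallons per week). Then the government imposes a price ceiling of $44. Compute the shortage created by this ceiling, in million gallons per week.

Without the control the market clears where 381 - p = 6p - 11, i.e. p* = 56 and q* = 325.
Because the ceiling (44) lies below the market-clearing price, it is binding.
At p = 44: qd = 381 - 44 = 337 and qs = 6·44 - 11 = 253.
Shortage = qd - qs = 337 - 253 = 84.

84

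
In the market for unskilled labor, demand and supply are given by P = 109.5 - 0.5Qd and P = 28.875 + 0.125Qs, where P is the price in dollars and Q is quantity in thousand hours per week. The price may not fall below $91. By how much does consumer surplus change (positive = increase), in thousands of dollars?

Rearranging demand gives Qd = 219 - 2P; rearranging supply gives Qs = 8P - 231. Without the control the market clears where 219 - 2P = 8P - 231, i.e. P* = 45 and Q* = 129.
Because the floor (91) lies above the market-clearing price, it is binding.
At P = 91: Qd = 219 - 2·91 = 37 and Qs = 8·91 - 231 = 497.
Consumer surplus without the control is ½ · (109.5 - 45) · 129 = 4160.25.
With the floor, consumers buy 37 units at 91, so CS = ½ · (109.5 - 91) · 37 = 342.25.
Change in consumer surplus = 342.25 - 4160.25 = -3818.

-3818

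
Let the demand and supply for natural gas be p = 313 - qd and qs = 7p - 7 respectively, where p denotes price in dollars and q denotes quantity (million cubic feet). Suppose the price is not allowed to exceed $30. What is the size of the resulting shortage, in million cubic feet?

80

Rearranging demand gives qd = 313 - p. Without the control the market clears where 313 - p = 7p - 7, i.e. p* = 40 and q* = 273.
Because the ceiling (30) lies below the market-clearing price, it is binding.
At p = 30: qd = 313 - 30 = 283 and qs = 7·30 - 7 = 203.
Shortage = qd - qs = 283 - 203 = 80.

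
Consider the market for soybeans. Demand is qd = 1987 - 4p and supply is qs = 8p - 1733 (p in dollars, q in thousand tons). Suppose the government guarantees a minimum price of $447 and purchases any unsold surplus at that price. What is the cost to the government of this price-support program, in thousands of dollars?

Without the control the market clears where 1987 - 4p = 8p - 1733, i.e. p* = 310 and q* = 747.
Because the floor (447) lies above the market-clearing price, it is binding.
At p = 447: qd = 1987 - 4·447 = 199 and qs = 8·447 - 1733 = 1843.
Surplus = qs - qd = 1644.
Government expenditure = surplus × support price = 1644 × 447 = 734868.

734868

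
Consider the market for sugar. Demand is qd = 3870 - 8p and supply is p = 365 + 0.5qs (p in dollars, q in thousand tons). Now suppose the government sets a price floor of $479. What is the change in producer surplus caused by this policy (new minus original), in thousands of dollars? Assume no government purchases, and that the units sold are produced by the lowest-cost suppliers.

-5054

Rearranging supply gives qs = 2p - 730. Setting quantity demanded equal to quantity supplied, 3870 - 8p = 2p - 730, gives p* = 460 and q* = 190.
Because the floor (479) lies above the market-clearing price, it is binding.
At p = 479: qd = 3870 - 8·479 = 38 and qs = 2·479 - 730 = 228.
Producer surplus without the control is ½ · (460 - 365) · 190 = 9025.
With the floor, 38 units are sold at 479. The supply price at q = 38 is 384, so PS = ½ · [(479 - 365) + (479 - 384)] · 38 = 3971.
Change in producer surplus = 3971 - 9025 = -5054.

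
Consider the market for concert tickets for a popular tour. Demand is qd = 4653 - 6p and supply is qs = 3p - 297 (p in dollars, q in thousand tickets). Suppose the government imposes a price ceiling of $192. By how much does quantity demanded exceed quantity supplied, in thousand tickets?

3222

Without the control the market clears where 4653 - 6p = 3p - 297, i.e. p* = 550 and q* = 1353.
Because the ceiling (192) lies below the market-clearing price, it is binding.
At p = 192: qd = 4653 - 6·192 = 3501 and qs = 3·192 - 297 = 279.
Shortage = qd - qs = 3501 - 279 = 3222.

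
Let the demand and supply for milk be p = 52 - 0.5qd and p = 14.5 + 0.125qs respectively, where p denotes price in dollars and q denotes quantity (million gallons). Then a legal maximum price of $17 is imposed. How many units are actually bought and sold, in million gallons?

Rearranging demand gives qd = 104 - 2p; rearranging supply gives qs = 8p - 116. Setting quantity demanded equal to quantity supplied, 104 - 2p = 8p - 116, gives p* = 22 and q* = 60.
Because the ceiling (17) lies below the market-clearing price, it is binding.
At p = 17: qd = 104 - 2·17 = 70 and qs = 8·17 - 116 = 20.
The quantity actually transacted is the short side, supply: 20.

20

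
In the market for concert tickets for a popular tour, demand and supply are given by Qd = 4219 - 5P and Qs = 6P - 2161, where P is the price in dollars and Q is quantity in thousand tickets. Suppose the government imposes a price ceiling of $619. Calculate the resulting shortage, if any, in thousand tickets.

0

Without the control the market clears where 4219 - 5P = 6P - 2161, i.e. P* = 580 and Q* = 1319.
Since 619 is above P* = 580, the ceiling does not bind and the free-market outcome prevails.
Since the control does not bind, there is no shortage.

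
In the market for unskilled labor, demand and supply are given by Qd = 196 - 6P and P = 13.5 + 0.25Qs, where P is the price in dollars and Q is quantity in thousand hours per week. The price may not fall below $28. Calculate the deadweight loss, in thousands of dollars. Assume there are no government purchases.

67.5

Rearranging supply gives Qs = 4P - 54. Equilibrium: 196 - 6P = 4P - 54, so 250 = 10P and P* = 25, Q* = 46.
Because the floor (28) lies above the market-clearing price, it is binding.
At P = 28: Qd = 196 - 6·28 = 28 and Qs = 4·28 - 54 = 58.
Quantity traded falls to 28. At Q = 28 the demand price is (196 - 28)/6 = 28 and the supply price is (54 + 28)/4 = 20.5.
Deadweight loss = ½ · (28 - 20.5) · (46 - 28) = ½ · 7.5 · 18 = 67.5.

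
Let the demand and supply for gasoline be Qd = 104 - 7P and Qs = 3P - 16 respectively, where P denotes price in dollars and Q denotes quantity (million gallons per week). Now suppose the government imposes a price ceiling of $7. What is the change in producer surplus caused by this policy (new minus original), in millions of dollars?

In a free market, 104 - 7P = 3P - 16 gives the equilibrium P* = 12, Q* = 20.
Because the ceiling (7) lies below the market-clearing price, it is binding.
At P = 7: Qd = 104 - 7·7 = 55 and Qs = 3·7 - 16 = 5.
Producer surplus without the control is ½ · (12 - 16/3) · 20 = 200/3.
With the ceiling, producers sell 5 units at 7, so PS = ½ · (7 - 16/3) · 5 = 25/6.
Change in producer surplus = 25/6 - 200/3 = -62.5.

-62.5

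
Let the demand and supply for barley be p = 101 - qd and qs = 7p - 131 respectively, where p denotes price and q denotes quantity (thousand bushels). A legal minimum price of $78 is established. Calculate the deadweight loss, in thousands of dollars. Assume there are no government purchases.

1372

Rearranging demand gives qd = 101 - p. Equilibrium: 101 - p = 7p - 131, so 232 = 8p and p* = 29, q* = 72.
Because the floor (78) lies above the market-clearing price, it is binding.
At p = 78: qd = 101 - 78 = 23 and qs = 7·78 - 131 = 415.
Quantity traded falls to 23. At q = 23 the demand price is 101 - 23 = 78 and the supply price is (131 + 23)/7 = 22.
Deadweight loss = ½ · (78 - 22) · (72 - 23) = ½ · 56 · 49 = 1372.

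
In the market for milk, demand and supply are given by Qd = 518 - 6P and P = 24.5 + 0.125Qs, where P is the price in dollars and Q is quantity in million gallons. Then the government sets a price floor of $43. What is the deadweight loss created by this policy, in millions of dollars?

Rearranging supply gives Qs = 8P - 196. In a free market, 518 - 6P = 8P - 196 gives the equilibrium P* = 51, Q* = 212.
The floor of 43 is below the equilibrium price 51, so it is not binding; the market clears at P* = 51, Q* = 212.
Since the control does not bind, no trades are prevented and deadweight loss is zero.

0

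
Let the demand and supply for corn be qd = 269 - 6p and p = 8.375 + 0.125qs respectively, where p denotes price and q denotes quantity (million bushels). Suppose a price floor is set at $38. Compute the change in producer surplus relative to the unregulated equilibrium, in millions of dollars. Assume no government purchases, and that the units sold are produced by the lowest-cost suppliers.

133

Rearranging supply gives qs = 8p - 67. Setting quantity demanded equal to quantity supplied, 269 - 6p = 8p - 67, gives p* = 24 and q* = 125.
The floor of 38 is above the equilibrium price 24, so it binds.
At p = 38: qd = 269 - 6·38 = 41 and qs = 8·38 - 67 = 237.
Producer surplus without the control is ½ · (24 - 8.375) · 125 = 976.5625.
With the floor, 41 units are sold at 38. The supply price at q = 41 is 13.5, so PS = ½ · [(38 - 8.375) + (38 - 13.5)] · 41 = 1109.5625.
Change in producer surplus = 1109.5625 - 976.5625 = 133.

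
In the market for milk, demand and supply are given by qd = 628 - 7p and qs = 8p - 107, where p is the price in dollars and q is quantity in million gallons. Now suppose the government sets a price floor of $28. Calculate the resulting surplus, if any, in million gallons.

Setting quantity demanded equal to quantity supplied, 628 - 7p = 8p - 107, gives p* = 49 and q* = 285.
Since 28 is below p* = 49, the floor does not bind and the free-market outcome prevails.
Since the control does not bind, there is no surplus.

0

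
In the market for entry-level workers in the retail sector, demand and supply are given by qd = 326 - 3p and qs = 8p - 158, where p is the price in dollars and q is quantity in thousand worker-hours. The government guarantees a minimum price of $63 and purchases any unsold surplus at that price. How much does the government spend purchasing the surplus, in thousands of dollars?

13167

Equilibrium: 326 - 3p = 8p - 158, so 484 = 11p and p* = 44, q* = 194.
The floor of 63 is above the equilibrium price 44, so it binds.
At p = 63: qd = 326 - 3·63 = 137 and qs = 8·63 - 158 = 346.
Surplus = qs - qd = 209.
Government expenditure = surplus × support price = 209 × 63 = 13167.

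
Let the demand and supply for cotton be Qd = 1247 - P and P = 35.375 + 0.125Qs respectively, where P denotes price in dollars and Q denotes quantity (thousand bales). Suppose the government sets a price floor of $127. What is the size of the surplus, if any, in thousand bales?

Rearranging supply gives Qs = 8P - 283. Equilibrium: 1247 - P = 8P - 283, so 1530 = 9P and P* = 170, Q* = 1077.
Since 127 is below P* = 170, the floor does not bind and the free-market outcome prevails.
Since the control does not bind, there is no surplus.

0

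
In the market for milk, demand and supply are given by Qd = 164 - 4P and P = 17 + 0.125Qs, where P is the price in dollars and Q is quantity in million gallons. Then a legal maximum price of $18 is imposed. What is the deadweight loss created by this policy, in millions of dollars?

588

Rearranging supply gives Qs = 8P - 136. In a free market, 164 - 4P = 8P - 136 gives the equilibrium P* = 25, Q* = 64.
The ceiling of 18 is below the equilibrium price 25, so it binds.
At P = 18: Qd = 164 - 4·18 = 92 and Qs = 8·18 - 136 = 8.
Quantity traded falls to 8. At Q = 8 the demand price is (164 - 8)/4 = 39 and the supply price is (136 + 8)/8 = 18.
Deadweight loss = ½ · (39 - 18) · (64 - 8) = ½ · 21 · 56 = 588.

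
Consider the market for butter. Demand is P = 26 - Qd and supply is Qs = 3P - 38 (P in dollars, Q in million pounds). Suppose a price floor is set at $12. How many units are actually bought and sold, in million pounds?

Rearranging demand gives Qd = 26 - P. Equilibrium: 26 - P = 3P - 38, so 64 = 4P and P* = 16, Q* = 10.
The floor of 12 is below the equilibrium price 16, so it is not binding; the market clears at P* = 16, Q* = 10.

10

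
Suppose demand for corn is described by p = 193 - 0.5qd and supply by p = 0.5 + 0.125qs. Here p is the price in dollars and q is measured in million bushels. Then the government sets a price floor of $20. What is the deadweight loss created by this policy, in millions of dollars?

0

Rearranging demand gives qd = 386 - 2p; rearranging supply gives qs = 8p - 4. In a free market, 386 - 2p = 8p - 4 gives the equilibrium p* = 39, q* = 308.
The floor of 20 is below the equilibrium price 39, so it is not binding; the market clears at p* = 39, q* = 308.
Since the control does not bind, no trades are prevented and deadweight loss is zero.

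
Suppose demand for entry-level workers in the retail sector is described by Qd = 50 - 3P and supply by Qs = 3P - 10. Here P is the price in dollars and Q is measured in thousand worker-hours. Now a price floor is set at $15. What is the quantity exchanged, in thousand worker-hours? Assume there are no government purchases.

5

In a free market, 50 - 3P = 3P - 10 gives the equilibrium P* = 10, Q* = 20.
The floor of 15 is above the equilibrium price 10, so it binds.
At P = 15: Qd = 50 - 3·15 = 5 and Qs = 3·15 - 10 = 35.
The quantity actually transacted is the short side, demand: 5.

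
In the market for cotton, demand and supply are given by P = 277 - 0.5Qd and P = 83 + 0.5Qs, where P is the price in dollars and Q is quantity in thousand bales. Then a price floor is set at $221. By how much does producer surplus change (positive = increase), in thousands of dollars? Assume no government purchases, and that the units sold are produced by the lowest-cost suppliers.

Rearranging demand gives Qd = 554 - 2P; rearranging supply gives Qs = 2P - 166. Equilibrium: 554 - 2P = 2P - 166, so 720 = 4P and P* = 180, Q* = 194.
Since 221 > 180, the floor is binding.
At P = 221: Qd = 554 - 2·221 = 112 and Qs = 2·221 - 166 = 276.
Producer surplus without the control is ½ · (180 - 83) · 194 = 9409.
With the floor, 112 units are sold at 221. The supply price at Q = 112 is 139, so PS = ½ · [(221 - 83) + (221 - 139)] · 112 = 12320.
Change in producer surplus = 12320 - 9409 = 2911.

2911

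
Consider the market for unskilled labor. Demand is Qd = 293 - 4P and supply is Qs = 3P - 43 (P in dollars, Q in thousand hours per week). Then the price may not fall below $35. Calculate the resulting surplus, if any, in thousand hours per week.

0

Without the control the market clears where 293 - 4P = 3P - 43, i.e. P* = 48 and Q* = 101.
Since 35 is below P* = 48, the floor does not bind and the free-market outcome prevails.
Since the control does not bind, there is no surplus.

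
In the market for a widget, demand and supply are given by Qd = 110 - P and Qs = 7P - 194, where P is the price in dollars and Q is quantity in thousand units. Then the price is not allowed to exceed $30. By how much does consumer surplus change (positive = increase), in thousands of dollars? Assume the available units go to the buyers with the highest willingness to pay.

-1440

Equilibrium: 110 - P = 7P - 194, so 304 = 8P and P* = 38, Q* = 72.
Since 30 < 38, the ceiling is binding.
At P = 30: Qd = 110 - 30 = 80 and Qs = 7·30 - 194 = 16.
Consumer surplus without the control is ½ · (110 - 38) · 72 = 2592.
With the ceiling, 16 units are sold at 30 (assume they go to the highest-value buyers). The demand price at Q = 16 is 94, so CS = ½ · [(110 - 30) + (94 - 30)] · 16 = 1152.
Change in consumer surplus = 1152 - 2592 = -1440.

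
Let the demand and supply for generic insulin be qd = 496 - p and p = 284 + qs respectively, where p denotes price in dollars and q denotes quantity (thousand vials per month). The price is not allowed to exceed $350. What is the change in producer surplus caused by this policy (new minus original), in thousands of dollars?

Rearranging supply gives qs = p - 284. In a free market, 496 - p = p - 284 gives the equilibrium p* = 390, q* = 106.
Because the ceiling (350) lies below the market-clearing price, it is binding.
At p = 350: qd = 496 - 350 = 146 and qs = 350 - 284 = 66.
Producer surplus without the control is ½ · (390 - 284) · 106 = 5618.
With the ceiling, producers sell 66 units at 350, so PS = ½ · (350 - 284) · 66 = 2178.
Change in producer surplus = 2178 - 5618 = -3440.

-3440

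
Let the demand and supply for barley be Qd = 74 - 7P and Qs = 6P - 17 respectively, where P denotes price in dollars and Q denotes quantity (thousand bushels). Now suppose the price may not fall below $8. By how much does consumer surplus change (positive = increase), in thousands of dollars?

-21.5

Setting quantity demanded equal to quantity supplied, 74 - 7P = 6P - 17, gives P* = 7 and Q* = 25.
Because the floor (8) lies above the market-clearing price, it is binding.
At P = 8: Qd = 74 - 7·8 = 18 and Qs = 6·8 - 17 = 31.
Consumer surplus without the control is ½ · (74/7 - 7) · 25 = 625/14.
With the floor, consumers buy 18 units at 8, so CS = ½ · (74/7 - 8) · 18 = 162/7.
Change in consumer surplus = 162/7 - 625/14 = -21.5.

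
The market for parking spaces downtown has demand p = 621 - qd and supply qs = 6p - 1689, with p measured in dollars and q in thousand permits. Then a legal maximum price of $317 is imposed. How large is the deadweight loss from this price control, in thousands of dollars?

Rearranging demand gives qd = 621 - p. Without the control the market clears where 621 - p = 6p - 1689, i.e. p* = 330 and q* = 291.
Since 317 < 330, the ceiling is binding.
At p = 317: qd = 621 - 317 = 304 and qs = 6·317 - 1689 = 213.
Quantity traded falls to 213. At q = 213 the demand price is 621 - 213 = 408 and the supply price is (1689 + 213)/6 = 317.
Deadweight loss = ½ · (408 - 317) · (291 - 213) = ½ · 91 · 78 = 3549.

3549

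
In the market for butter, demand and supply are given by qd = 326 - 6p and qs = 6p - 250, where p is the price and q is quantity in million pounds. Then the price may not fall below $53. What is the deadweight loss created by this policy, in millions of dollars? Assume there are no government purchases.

In a free market, 326 - 6p = 6p - 250 gives the equilibrium p* = 48, q* = 38.
Since 53 > 48, the floor is binding.
At p = 53: qd = 326 - 6·53 = 8 and qs = 6·53 - 250 = 68.
Quantity traded falls to 8. At q = 8 the demand price is (326 - 8)/6 = 53 and the supply price is (250 + 8)/6 = 43.
Deadweight loss = ½ · (53 - 43) · (38 - 8) = ½ · 10 · 30 = 150.

150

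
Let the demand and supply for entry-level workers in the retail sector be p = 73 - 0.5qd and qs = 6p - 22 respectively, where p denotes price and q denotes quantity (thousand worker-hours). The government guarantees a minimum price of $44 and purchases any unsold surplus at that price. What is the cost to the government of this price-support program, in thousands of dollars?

Rearranging demand gives qd = 146 - 2p. Without the control the market clears where 146 - 2p = 6p - 22, i.e. p* = 21 and q* = 104.
The floor of 44 is above the equilibrium price 21, so it binds.
At p = 44: qd = 146 - 2·44 = 58 and qs = 6·44 - 22 = 242.
Surplus = qs - qd = 184.
Government expenditure = surplus × support price = 184 × 44 = 8096.

8096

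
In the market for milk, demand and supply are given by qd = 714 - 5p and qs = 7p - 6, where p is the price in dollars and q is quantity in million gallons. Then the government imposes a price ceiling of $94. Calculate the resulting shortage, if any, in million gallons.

0

Equilibrium: 714 - 5p = 7p - 6, so 720 = 12p and p* = 60, q* = 414.
The ceiling of 94 is above the equilibrium price 60, so it is not binding; the market clears at p* = 60, q* = 414.
Since the control does not bind, there is no shortage.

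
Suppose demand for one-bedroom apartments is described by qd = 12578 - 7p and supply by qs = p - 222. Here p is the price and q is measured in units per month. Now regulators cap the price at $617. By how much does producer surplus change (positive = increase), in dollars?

-871429.5

Setting quantity demanded equal to quantity supplied, 12578 - 7p = p - 222, gives p* = 1600 and q* = 1378.
Since 617 < 1600, the ceiling is binding.
At p = 617: qd = 12578 - 7·617 = 8259 and qs = 617 - 222 = 395.
Producer surplus without the control is ½ · (1600 - 222) · 1378 = 949442.
With the ceiling, producers sell 395 units at 617, so PS = ½ · (617 - 222) · 395 = 78012.5.
Change in producer surplus = 78012.5 - 949442 = -871429.5.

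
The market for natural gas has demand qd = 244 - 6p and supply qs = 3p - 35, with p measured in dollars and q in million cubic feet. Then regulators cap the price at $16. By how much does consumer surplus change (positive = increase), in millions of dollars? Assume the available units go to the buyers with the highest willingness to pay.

26.25

Equilibrium: 244 - 6p = 3p - 35, so 279 = 9p and p* = 31, q* = 58.
Because the ceiling (16) lies below the market-clearing price, it is binding.
At p = 16: qd = 244 - 6·16 = 148 and qs = 3·16 - 35 = 13.
Consumer surplus without the control is ½ · (122/3 - 31) · 58 = 841/3.
With the ceiling, 13 units are sold at 16 (assume they go to the highest-value buyers). The demand price at q = 13 is 38.5, so CS = ½ · [(122/3 - 16) + (38.5 - 16)] · 13 = 3679/12.
Change in consumer surplus = 3679/12 - 841/3 = 26.25.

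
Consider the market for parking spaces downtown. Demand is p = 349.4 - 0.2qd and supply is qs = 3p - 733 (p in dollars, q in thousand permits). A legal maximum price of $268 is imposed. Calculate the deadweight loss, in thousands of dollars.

Rearranging demand gives qd = 1747 - 5p. Equilibrium: 1747 - 5p = 3p - 733, so 2480 = 8p and p* = 310, q* = 197.
Since 268 < 310, the ceiling is binding.
At p = 268: qd = 1747 - 5·268 = 407 and qs = 3·268 - 733 = 71.
Quantity traded falls to 71. At q = 71 the demand price is (1747 - 71)/5 = 335.2 and the supply price is (733 + 71)/3 = 268.
Deadweight loss = ½ · (335.2 - 268) · (197 - 71) = ½ · 67.2 · 126 = 4233.6.

4233.6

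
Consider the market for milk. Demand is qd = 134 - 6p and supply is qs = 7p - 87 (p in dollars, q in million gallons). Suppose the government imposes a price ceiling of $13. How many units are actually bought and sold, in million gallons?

4

Setting quantity demanded equal to quantity supplied, 134 - 6p = 7p - 87, gives p* = 17 and q* = 32.
Since 13 < 17, the ceiling is binding.
At p = 13: qd = 134 - 6·13 = 56 and qs = 7·13 - 87 = 4.
The quantity actually transacted is the short side, supply: 4.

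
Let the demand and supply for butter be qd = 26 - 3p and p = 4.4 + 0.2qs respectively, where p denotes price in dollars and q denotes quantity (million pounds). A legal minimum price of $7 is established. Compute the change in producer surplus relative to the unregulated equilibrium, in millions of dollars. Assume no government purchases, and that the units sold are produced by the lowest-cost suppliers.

Rearranging supply gives qs = 5p - 22. Setting quantity demanded equal to quantity supplied, 26 - 3p = 5p - 22, gives p* = 6 and q* = 8.
The floor of 7 is above the equilibrium price 6, so it binds.
At p = 7: qd = 26 - 3·7 = 5 and qs = 5·7 - 22 = 13.
Producer surplus without the control is ½ · (6 - 4.4) · 8 = 6.4.
With the floor, 5 units are sold at 7. The supply price at q = 5 is 5.4, so PS = ½ · [(7 - 4.4) + (7 - 5.4)] · 5 = 10.5.
Change in producer surplus = 10.5 - 6.4 = 4.1.

4.1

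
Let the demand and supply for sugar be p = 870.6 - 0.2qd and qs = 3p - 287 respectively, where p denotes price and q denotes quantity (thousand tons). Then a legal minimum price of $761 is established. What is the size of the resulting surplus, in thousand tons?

1448

Rearranging demand gives qd = 4353 - 5p. Without the control the market clears where 4353 - 5p = 3p - 287, i.e. p* = 580 and q* = 1453.
The floor of 761 is above the equilibrium price 580, so it binds.
At p = 761: qd = 4353 - 5·761 = 548 and qs = 3·761 - 287 = 1996.
Surplus = qs - qd = 1996 - 548 = 1448.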